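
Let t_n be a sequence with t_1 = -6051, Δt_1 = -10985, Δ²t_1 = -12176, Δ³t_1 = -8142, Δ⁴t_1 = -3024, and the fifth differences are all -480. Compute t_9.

Build the table forward from the leading diagonal:
D5: -480, -480, -480, -480, -480, -480, -480, -480, -480
D4: -3024, -3504, -3984, -4464, -4944, -5424, -5904, -6384, -6864
D3: -8142, -11166, -14670, -18654, -23118, -28062, -33486, -39390, -45774
D2: -12176, -20318, -31484, -46154, -64808, -87926, -115988, -149474, -188864
D1: -10985, -23161, -43479, -74963, -121117, -185925, -273851, -389839, -539313
t: -6051, -17036, -40197, -83676, -158639, -279756, -465681, -739532, -1129371

-1129371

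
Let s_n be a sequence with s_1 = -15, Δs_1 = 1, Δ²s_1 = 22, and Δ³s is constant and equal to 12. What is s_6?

Build the table forward from the leading diagonal:
D3: 12, 12, 12, 12, 12, 12
D2: 22, 34, 46, 58, 70, 82
D1: 1, 23, 57, 103, 161, 231
s: -15, -14, 9, 66, 169, 330

330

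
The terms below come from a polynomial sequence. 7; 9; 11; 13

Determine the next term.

15

Δ: 2, 2, 2
The first differences are constant (2).
13 + 2 = 15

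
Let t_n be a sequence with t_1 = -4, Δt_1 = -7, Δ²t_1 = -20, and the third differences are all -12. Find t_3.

-38

Build the table forward from the leading diagonal:
Third differences: -12, -12, -12
Second differences: -20, -32, -44
First differences: -7, -27, -59
t: -4, -11, -38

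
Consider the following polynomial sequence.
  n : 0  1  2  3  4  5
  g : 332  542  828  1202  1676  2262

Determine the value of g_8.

D1: 210  286  374  474  586
D2: 76  88  100  112
D3: 12  12  12
Constant third difference = 12, so extend:
112 + 12 = 124;  586 + 124 = 710;  2262 + 710 = 2972
124 + 12 = 136;  710 + 136 = 846;  2972 + 846 = 3818
136 + 12 = 148;  846 + 148 = 994;  3818 + 994 = 4812

4812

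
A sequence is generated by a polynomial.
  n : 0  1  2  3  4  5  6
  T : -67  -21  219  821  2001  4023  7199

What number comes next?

First differences: 46, 240, 602, 1180, 2022, 3176
Second differences: 194, 362, 578, 842, 1154
Third differences: 168, 216, 264, 312
Fourth differences: 48, 48, 48
Fourth differences constant at 48.
312 + 48 = 360;  1154 + 360 = 1514;  3176 + 1514 = 4690;  7199 + 4690 = 11889

11889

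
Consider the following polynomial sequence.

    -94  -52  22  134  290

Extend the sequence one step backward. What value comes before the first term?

-110

D1: 42  74  112  156
D2: 32  38  44
D3: 6  6
The third differences are constant at 6.
Work back: 32 − 6 = 26;  42 − 26 = 16;  -94 − 16 = -110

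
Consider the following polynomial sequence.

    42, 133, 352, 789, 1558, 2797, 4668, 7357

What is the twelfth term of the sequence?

30853

First differences: 91  219  437  769  1239  1871  2689
Second differences: 128  218  332  470  632  818
Third differences: 90  114  138  162  186
Fourth differences: 24  24  24  24
Constant fourth difference = 24, so extend:
186 + 24 = 210;  818 + 210 = 1028;  2689 + 1028 = 3717;  7357 + 3717 = 11074
210 + 24 = 234;  1028 + 234 = 1262;  3717 + 1262 = 4979;  11074 + 4979 = 16053
234 + 24 = 258;  1262 + 258 = 1520;  4979 + 1520 = 6499;  16053 + 6499 = 22552
258 + 24 = 282;  1520 + 282 = 1802;  6499 + 1802 = 8301;  22552 + 8301 = 30853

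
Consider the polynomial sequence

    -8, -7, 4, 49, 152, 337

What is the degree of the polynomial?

3

1, 11, 45, 103, 185
10, 34, 58, 82
24, 24, 24
The third differences are constant, so the polynomial has degree 3.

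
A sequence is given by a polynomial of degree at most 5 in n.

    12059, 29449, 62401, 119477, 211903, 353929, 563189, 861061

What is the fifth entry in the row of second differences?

67234

Δ: 17390, 32952, 57076, 92426, 142026, 209260, 297872
Δ²: 15562, 24124, 35350, 49600, 67234, 88612
Δ³: 8562, 11226, 14250, 17634, 21378
Δ⁴: 2664, 3024, 3384, 3744
Δ⁵: 360, 360, 360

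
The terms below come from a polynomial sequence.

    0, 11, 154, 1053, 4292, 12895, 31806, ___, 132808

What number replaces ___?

Using the first 7 terms:
Δ: 11  143  899  3239  8603  18911
Δ²: 132  756  2340  5364  10308
Δ³: 624  1584  3024  4944
Δ⁴: 960  1440  1920
Δ⁵: 480  480
Constant fifth difference = 480.
Extend forward: 1920 + 480 = 2400;  4944 + 2400 = 7344;  10308 + 7344 = 17652;  18911 + 17652 = 36563;  31806 + 36563 = 68369

68369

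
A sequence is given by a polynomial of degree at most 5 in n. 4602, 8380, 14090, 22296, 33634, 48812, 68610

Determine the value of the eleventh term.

212122

3778 , 5710 , 8206 , 11338 , 15178 , 19798
1932 , 2496 , 3132 , 3840 , 4620
564 , 636 , 708 , 780
72 , 72 , 72
The fourth differences are constant (72).
780 + 72 = 852;  4620 + 852 = 5472;  19798 + 5472 = 25270;  68610 + 25270 = 93880
852 + 72 = 924;  5472 + 924 = 6396;  25270 + 6396 = 31666;  93880 + 31666 = 125546
924 + 72 = 996;  6396 + 996 = 7392;  31666 + 7392 = 39058;  125546 + 39058 = 164604
996 + 72 = 1068;  7392 + 1068 = 8460;  39058 + 8460 = 47518;  164604 + 47518 = 212122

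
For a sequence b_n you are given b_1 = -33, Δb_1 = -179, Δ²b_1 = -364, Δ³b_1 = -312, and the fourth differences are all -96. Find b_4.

-1974

Build the table forward from the leading diagonal:
Δ⁴: -96, -96, -96, -96
Δ³: -312, -408, -504, -600
Δ²: -364, -676, -1084, -1588
Δ: -179, -543, -1219, -2303
b: -33, -212, -755, -1974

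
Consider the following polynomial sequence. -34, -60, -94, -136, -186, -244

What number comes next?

-310

-26  -34  -42  -50  -58
-8  -8  -8  -8
Second differences constant at -8.
-58 − 8 = -66;  -244 − 66 = -310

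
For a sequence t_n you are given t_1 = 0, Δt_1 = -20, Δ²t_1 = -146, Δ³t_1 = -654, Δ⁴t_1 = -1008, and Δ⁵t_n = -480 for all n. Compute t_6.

-13620

Build the table forward from the leading diagonal:
D5: -480, -480, -480, -480, -480, -480
D4: -1008, -1488, -1968, -2448, -2928, -3408
D3: -654, -1662, -3150, -5118, -7566, -10494
D2: -146, -800, -2462, -5612, -10730, -18296
D1: -20, -166, -966, -3428, -9040, -19770
t: 0, -20, -186, -1152, -4580, -13620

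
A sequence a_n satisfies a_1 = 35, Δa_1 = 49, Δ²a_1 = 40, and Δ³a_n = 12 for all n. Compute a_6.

Build the table forward from the leading diagonal:
Δ³: 12, 12, 12, 12, 12, 12
Δ²: 40, 52, 64, 76, 88, 100
Δ: 49, 89, 141, 205, 281, 369
a: 35, 84, 173, 314, 519, 800

800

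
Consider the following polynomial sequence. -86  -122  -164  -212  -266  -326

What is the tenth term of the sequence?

First differences: -36 , -42 , -48 , -54 , -60
Second differences: -6 , -6 , -6 , -6
Second differences constant at -6.
-60 − 6 = -66;  -326 − 66 = -392
-66 − 6 = -72;  -392 − 72 = -464
-72 − 6 = -78;  -464 − 78 = -542
-78 − 6 = -84;  -542 − 84 = -626

-626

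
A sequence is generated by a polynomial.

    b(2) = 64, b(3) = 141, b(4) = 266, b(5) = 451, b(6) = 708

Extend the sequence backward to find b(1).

First differences: 77, 125, 185, 257
Second differences: 48, 60, 72
Third differences: 12, 12
The third differences are constant at 12.
Work back: 48 − 12 = 36;  77 − 36 = 41;  64 − 41 = 23

23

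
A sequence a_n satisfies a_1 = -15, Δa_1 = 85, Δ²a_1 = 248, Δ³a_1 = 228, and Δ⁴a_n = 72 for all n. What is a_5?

2797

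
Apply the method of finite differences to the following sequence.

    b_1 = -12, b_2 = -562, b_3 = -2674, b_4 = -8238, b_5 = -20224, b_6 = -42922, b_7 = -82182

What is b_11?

-589882

-550, -2112, -5564, -11986, -22698, -39260
-1562, -3452, -6422, -10712, -16562
-1890, -2970, -4290, -5850
-1080, -1320, -1560
-240, -240
The fifth differences are constant (-240).
-1560 − 240 = -1800;  -5850 − 1800 = -7650;  -16562 − 7650 = -24212;  -39260 − 24212 = -63472;  -82182 − 63472 = -145654
-1800 − 240 = -2040;  -7650 − 2040 = -9690;  -24212 − 9690 = -33902;  -63472 − 33902 = -97374;  -145654 − 97374 = -243028
-2040 − 240 = -2280;  -9690 − 2280 = -11970;  -33902 − 11970 = -45872;  -97374 − 45872 = -143246;  -243028 − 143246 = -386274
-2280 − 240 = -2520;  -11970 − 2520 = -14490;  -45872 − 14490 = -60362;  -143246 − 60362 = -203608;  -386274 − 203608 = -589882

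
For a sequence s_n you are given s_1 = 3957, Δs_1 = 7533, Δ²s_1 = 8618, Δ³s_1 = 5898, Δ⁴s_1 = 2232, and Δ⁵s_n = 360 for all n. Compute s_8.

529776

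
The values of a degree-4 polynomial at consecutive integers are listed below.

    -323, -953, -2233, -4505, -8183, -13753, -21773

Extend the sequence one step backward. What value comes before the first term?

Δ: -630  -1280  -2272  -3678  -5570  -8020
Δ²: -650  -992  -1406  -1892  -2450
Δ³: -342  -414  -486  -558
Δ⁴: -72  -72  -72
The fourth differences are constant at -72.
Work back: -342 + 72 = -270;  -650 + 270 = -380;  -630 + 380 = -250;  -323 + 250 = -73

-73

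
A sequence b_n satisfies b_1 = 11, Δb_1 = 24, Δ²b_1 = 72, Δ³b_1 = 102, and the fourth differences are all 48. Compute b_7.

3995

Build the table forward from the leading diagonal:
Δ⁴: 48  48  48  48  48  48  48
Δ³: 102  150  198  246  294  342  390
Δ²: 72  174  324  522  768  1062  1404
Δ: 24  96  270  594  1116  1884  2946
b: 11  35  131  401  995  2111  3995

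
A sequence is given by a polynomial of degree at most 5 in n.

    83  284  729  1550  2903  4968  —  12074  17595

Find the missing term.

Using the first 6 terms:
First differences: 201, 445, 821, 1353, 2065
Second differences: 244, 376, 532, 712
Third differences: 132, 156, 180
Fourth differences: 24, 24
Constant fourth difference = 24.
Extend forward: 180 + 24 = 204;  712 + 204 = 916;  2065 + 916 = 2981;  4968 + 2981 = 7949

7949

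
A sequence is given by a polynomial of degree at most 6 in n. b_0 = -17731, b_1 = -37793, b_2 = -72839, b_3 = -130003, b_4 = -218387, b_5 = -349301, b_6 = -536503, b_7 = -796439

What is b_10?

-2222471

Δ: -20062, -35046, -57164, -88384, -130914, -187202, -259936
Δ²: -14984, -22118, -31220, -42530, -56288, -72734
Δ³: -7134, -9102, -11310, -13758, -16446
Δ⁴: -1968, -2208, -2448, -2688
Δ⁵: -240, -240, -240
Fifth differences constant at -240.
-2688 − 240 = -2928;  -16446 − 2928 = -19374;  -72734 − 19374 = -92108;  -259936 − 92108 = -352044;  -796439 − 352044 = -1148483
-2928 − 240 = -3168;  -19374 − 3168 = -22542;  -92108 − 22542 = -114650;  -352044 − 114650 = -466694;  -1148483 − 466694 = -1615177
-3168 − 240 = -3408;  -22542 − 3408 = -25950;  -114650 − 25950 = -140600;  -466694 − 140600 = -607294;  -1615177 − 607294 = -2222471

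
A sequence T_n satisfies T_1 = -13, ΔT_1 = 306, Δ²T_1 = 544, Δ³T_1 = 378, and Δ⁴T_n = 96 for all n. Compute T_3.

1143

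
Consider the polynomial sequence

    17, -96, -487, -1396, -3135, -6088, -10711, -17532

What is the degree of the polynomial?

4

Δ: -113, -391, -909, -1739, -2953, -4623, -6821
Δ²: -278, -518, -830, -1214, -1670, -2198
Δ³: -240, -312, -384, -456, -528
Δ⁴: -72, -72, -72, -72
The fourth differences are constant, so the polynomial has degree 4.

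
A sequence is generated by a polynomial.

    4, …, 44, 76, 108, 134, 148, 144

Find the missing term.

Using the last 6 terms:
D1: 32, 32, 26, 14, -4
D2: 0, -6, -12, -18
D3: -6, -6, -6
Constant third difference = -6.
Extend backward: 0 + 6 = 6;  32 − 6 = 26;  44 − 26 = 18

18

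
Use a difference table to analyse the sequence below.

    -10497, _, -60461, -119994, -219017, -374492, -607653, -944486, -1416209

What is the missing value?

Using the last 7 terms:
D1: -59533, -99023, -155475, -233161, -336833, -471723
D2: -39490, -56452, -77686, -103672, -134890
D3: -16962, -21234, -25986, -31218
D4: -4272, -4752, -5232
D5: -480, -480
Constant fifth difference = -480.
Extend backward: -4272 + 480 = -3792;  -16962 + 3792 = -13170;  -39490 + 13170 = -26320;  -59533 + 26320 = -33213;  -60461 + 33213 = -27248

-27248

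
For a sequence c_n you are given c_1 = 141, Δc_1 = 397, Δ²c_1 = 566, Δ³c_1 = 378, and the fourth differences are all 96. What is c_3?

1501

Build the table forward from the leading diagonal:
Fourth differences: 96  96  96
Third differences: 378  474  570
Second differences: 566  944  1418
First differences: 397  963  1907
c: 141  538  1501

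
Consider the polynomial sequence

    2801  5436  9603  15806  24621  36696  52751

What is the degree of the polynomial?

Δ: 2635, 4167, 6203, 8815, 12075, 16055
Δ²: 1532, 2036, 2612, 3260, 3980
Δ³: 504, 576, 648, 720
Δ⁴: 72, 72, 72
The fourth differences are constant, so the polynomial has degree 4.

4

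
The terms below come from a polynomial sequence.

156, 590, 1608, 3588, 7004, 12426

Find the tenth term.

68934

D1: 434 , 1018 , 1980 , 3416 , 5422
D2: 584 , 962 , 1436 , 2006
D3: 378 , 474 , 570
D4: 96 , 96
The fourth differences are constant (96).
570 + 96 = 666;  2006 + 666 = 2672;  5422 + 2672 = 8094;  12426 + 8094 = 20520
666 + 96 = 762;  2672 + 762 = 3434;  8094 + 3434 = 11528;  20520 + 11528 = 32048
762 + 96 = 858;  3434 + 858 = 4292;  11528 + 4292 = 15820;  32048 + 15820 = 47868
858 + 96 = 954;  4292 + 954 = 5246;  15820 + 5246 = 21066;  47868 + 21066 = 68934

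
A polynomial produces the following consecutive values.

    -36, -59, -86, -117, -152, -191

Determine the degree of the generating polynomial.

First differences: -23, -27, -31, -35, -39
Second differences: -4, -4, -4, -4
The second differences are constant, so the polynomial has degree 2.

2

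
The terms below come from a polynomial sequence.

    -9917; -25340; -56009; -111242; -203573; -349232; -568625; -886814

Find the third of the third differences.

-16230

Δ: -15423, -30669, -55233, -92331, -145659, -219393, -318189
Δ²: -15246, -24564, -37098, -53328, -73734, -98796
Δ³: -9318, -12534, -16230, -20406, -25062
Δ⁴: -3216, -3696, -4176, -4656
Δ⁵: -480, -480, -480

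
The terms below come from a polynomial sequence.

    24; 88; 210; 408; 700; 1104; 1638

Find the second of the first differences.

122

First differences: 64, 122, 198, 292, 404, 534
Second differences: 58, 76, 94, 112, 130
Third differences: 18, 18, 18, 18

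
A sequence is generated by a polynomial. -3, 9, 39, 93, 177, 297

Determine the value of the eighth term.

Δ: 12, 30, 54, 84, 120
Δ²: 18, 24, 30, 36
Δ³: 6, 6, 6
The third differences are constant (6).
36 + 6 = 42;  120 + 42 = 162;  297 + 162 = 459
42 + 6 = 48;  162 + 48 = 210;  459 + 210 = 669

669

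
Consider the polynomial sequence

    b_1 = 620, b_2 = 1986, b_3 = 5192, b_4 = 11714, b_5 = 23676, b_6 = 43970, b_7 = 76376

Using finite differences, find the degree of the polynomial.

1366, 3206, 6522, 11962, 20294, 32406
1840, 3316, 5440, 8332, 12112
1476, 2124, 2892, 3780
648, 768, 888
120, 120
The fifth differences are constant, so the polynomial has degree 5.

5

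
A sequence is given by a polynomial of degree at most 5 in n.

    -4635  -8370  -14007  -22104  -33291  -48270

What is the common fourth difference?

Δ: -3735, -5637, -8097, -11187, -14979
Δ²: -1902, -2460, -3090, -3792
Δ³: -558, -630, -702
Δ⁴: -72, -72

-72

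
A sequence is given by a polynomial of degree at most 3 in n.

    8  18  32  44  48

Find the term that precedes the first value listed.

D1: 10  14  12  4
D2: 4  -2  -8
D3: -6  -6
The third differences are constant at -6.
Work back: 4 + 6 = 10;  10 − 10 = 0;  8 + 0 = 8

8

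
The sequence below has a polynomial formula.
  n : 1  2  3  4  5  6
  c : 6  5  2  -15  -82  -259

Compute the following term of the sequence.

-1, -3, -17, -67, -177
-2, -14, -50, -110
-12, -36, -60
-24, -24
The fourth differences are constant (-24).
-60 − 24 = -84;  -110 − 84 = -194;  -177 − 194 = -371;  -259 − 371 = -630

-630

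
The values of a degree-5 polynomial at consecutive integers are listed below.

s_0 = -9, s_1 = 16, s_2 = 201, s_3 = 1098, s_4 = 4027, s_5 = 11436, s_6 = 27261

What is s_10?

D1: 25, 185, 897, 2929, 7409, 15825
D2: 160, 712, 2032, 4480, 8416
D3: 552, 1320, 2448, 3936
D4: 768, 1128, 1488
D5: 360, 360
Constant fifth difference = 360, so extend:
1488 + 360 = 1848;  3936 + 1848 = 5784;  8416 + 5784 = 14200;  15825 + 14200 = 30025;  27261 + 30025 = 57286
1848 + 360 = 2208;  5784 + 2208 = 7992;  14200 + 7992 = 22192;  30025 + 22192 = 52217;  57286 + 52217 = 109503
2208 + 360 = 2568;  7992 + 2568 = 10560;  22192 + 10560 = 32752;  52217 + 32752 = 84969;  109503 + 84969 = 194472
2568 + 360 = 2928;  10560 + 2928 = 13488;  32752 + 13488 = 46240;  84969 + 46240 = 131209;  194472 + 131209 = 325681

325681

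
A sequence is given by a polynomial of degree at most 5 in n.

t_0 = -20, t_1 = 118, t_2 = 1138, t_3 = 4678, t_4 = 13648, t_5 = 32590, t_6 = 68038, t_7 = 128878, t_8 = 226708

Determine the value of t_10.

595450

First differences: 138, 1020, 3540, 8970, 18942, 35448, 60840, 97830
Second differences: 882, 2520, 5430, 9972, 16506, 25392, 36990
Third differences: 1638, 2910, 4542, 6534, 8886, 11598
Fourth differences: 1272, 1632, 1992, 2352, 2712
Fifth differences: 360, 360, 360, 360
Fifth differences constant at 360.
2712 + 360 = 3072;  11598 + 3072 = 14670;  36990 + 14670 = 51660;  97830 + 51660 = 149490;  226708 + 149490 = 376198
3072 + 360 = 3432;  14670 + 3432 = 18102;  51660 + 18102 = 69762;  149490 + 69762 = 219252;  376198 + 219252 = 595450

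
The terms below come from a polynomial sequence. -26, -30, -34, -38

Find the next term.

-42

-4, -4, -4
The first differences are constant (-4).
-38 − 4 = -42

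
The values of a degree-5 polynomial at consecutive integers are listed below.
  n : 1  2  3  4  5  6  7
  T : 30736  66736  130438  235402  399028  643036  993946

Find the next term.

1483558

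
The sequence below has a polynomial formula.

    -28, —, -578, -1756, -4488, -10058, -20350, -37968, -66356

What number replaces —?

-150

Using the last 7 terms:
Δ: -1178, -2732, -5570, -10292, -17618, -28388
Δ²: -1554, -2838, -4722, -7326, -10770
Δ³: -1284, -1884, -2604, -3444
Δ⁴: -600, -720, -840
Δ⁵: -120, -120
Constant fifth difference = -120.
Extend backward: -600 + 120 = -480;  -1284 + 480 = -804;  -1554 + 804 = -750;  -1178 + 750 = -428;  -578 + 428 = -150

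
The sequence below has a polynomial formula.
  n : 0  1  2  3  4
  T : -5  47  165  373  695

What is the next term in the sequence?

1155

First differences: 52 , 118 , 208 , 322
Second differences: 66 , 90 , 114
Third differences: 24 , 24
Third differences constant at 24.
114 + 24 = 138;  322 + 138 = 460;  695 + 460 = 1155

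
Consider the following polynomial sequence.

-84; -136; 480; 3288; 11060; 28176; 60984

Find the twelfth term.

865704

First differences: -52, 616, 2808, 7772, 17116, 32808
Second differences: 668, 2192, 4964, 9344, 15692
Third differences: 1524, 2772, 4380, 6348
Fourth differences: 1248, 1608, 1968
Fifth differences: 360, 360
Constant fifth difference = 360, so extend:
1968 + 360 = 2328;  6348 + 2328 = 8676;  15692 + 8676 = 24368;  32808 + 24368 = 57176;  60984 + 57176 = 118160
2328 + 360 = 2688;  8676 + 2688 = 11364;  24368 + 11364 = 35732;  57176 + 35732 = 92908;  118160 + 92908 = 211068
2688 + 360 = 3048;  11364 + 3048 = 14412;  35732 + 14412 = 50144;  92908 + 50144 = 143052;  211068 + 143052 = 354120
3048 + 360 = 3408;  14412 + 3408 = 17820;  50144 + 17820 = 67964;  143052 + 67964 = 211016;  354120 + 211016 = 565136
3408 + 360 = 3768;  17820 + 3768 = 21588;  67964 + 21588 = 89552;  211016 + 89552 = 300568;  565136 + 300568 = 865704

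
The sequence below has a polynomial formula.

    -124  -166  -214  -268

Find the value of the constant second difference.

-6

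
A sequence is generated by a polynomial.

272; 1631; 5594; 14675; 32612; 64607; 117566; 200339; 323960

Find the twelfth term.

1359 , 3963 , 9081 , 17937 , 31995 , 52959 , 82773 , 123621
2604 , 5118 , 8856 , 14058 , 20964 , 29814 , 40848
2514 , 3738 , 5202 , 6906 , 8850 , 11034
1224 , 1464 , 1704 , 1944 , 2184
240 , 240 , 240 , 240
Fifth differences constant at 240.
2184 + 240 = 2424;  11034 + 2424 = 13458;  40848 + 13458 = 54306;  123621 + 54306 = 177927;  323960 + 177927 = 501887
2424 + 240 = 2664;  13458 + 2664 = 16122;  54306 + 16122 = 70428;  177927 + 70428 = 248355;  501887 + 248355 = 750242
2664 + 240 = 2904;  16122 + 2904 = 19026;  70428 + 19026 = 89454;  248355 + 89454 = 337809;  750242 + 337809 = 1088051

1088051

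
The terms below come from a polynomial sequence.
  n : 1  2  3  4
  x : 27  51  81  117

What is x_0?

9

24  30  36
6  6
The second differences are constant at 6.
Work back: 24 − 6 = 18;  27 − 18 = 9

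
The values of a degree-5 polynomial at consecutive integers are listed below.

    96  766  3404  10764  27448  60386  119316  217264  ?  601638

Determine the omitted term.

371024

Using the first 8 terms:
670  2638  7360  16684  32938  58930  97948
1968  4722  9324  16254  25992  39018
2754  4602  6930  9738  13026
1848  2328  2808  3288
480  480  480
Constant fifth difference = 480.
Extend forward: 3288 + 480 = 3768;  13026 + 3768 = 16794;  39018 + 16794 = 55812;  97948 + 55812 = 153760;  217264 + 153760 = 371024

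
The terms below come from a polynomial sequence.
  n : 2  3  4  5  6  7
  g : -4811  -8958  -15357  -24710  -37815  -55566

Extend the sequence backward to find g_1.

-2310

D1: -4147, -6399, -9353, -13105, -17751
D2: -2252, -2954, -3752, -4646
D3: -702, -798, -894
D4: -96, -96
The fourth differences are constant at -96.
Work back: -702 + 96 = -606;  -2252 + 606 = -1646;  -4147 + 1646 = -2501;  -4811 + 2501 = -2310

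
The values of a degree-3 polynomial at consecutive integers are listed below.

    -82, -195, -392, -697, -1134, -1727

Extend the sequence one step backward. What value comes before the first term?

-113  -197  -305  -437  -593
-84  -108  -132  -156
-24  -24  -24
The third differences are constant at -24.
Work back: -84 + 24 = -60;  -113 + 60 = -53;  -82 + 53 = -29

-29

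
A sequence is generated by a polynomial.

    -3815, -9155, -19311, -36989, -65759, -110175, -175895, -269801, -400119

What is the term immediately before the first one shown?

-1329

D1: -5340  -10156  -17678  -28770  -44416  -65720  -93906  -130318
D2: -4816  -7522  -11092  -15646  -21304  -28186  -36412
D3: -2706  -3570  -4554  -5658  -6882  -8226
D4: -864  -984  -1104  -1224  -1344
D5: -120  -120  -120  -120
The fifth differences are constant at -120.
Work back: -864 + 120 = -744;  -2706 + 744 = -1962;  -4816 + 1962 = -2854;  -5340 + 2854 = -2486;  -3815 + 2486 = -1329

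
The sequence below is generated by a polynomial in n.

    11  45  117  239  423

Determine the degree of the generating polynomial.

34, 72, 122, 184
38, 50, 62
12, 12
The third differences are constant, so the polynomial has degree 3.

3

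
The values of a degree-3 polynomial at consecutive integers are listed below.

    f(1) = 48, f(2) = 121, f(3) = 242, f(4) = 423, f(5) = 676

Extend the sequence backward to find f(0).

11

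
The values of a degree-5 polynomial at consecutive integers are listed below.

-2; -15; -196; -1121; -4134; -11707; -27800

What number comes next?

-58221

Δ: -13, -181, -925, -3013, -7573, -16093
Δ²: -168, -744, -2088, -4560, -8520
Δ³: -576, -1344, -2472, -3960
Δ⁴: -768, -1128, -1488
Δ⁵: -360, -360
Constant fifth difference = -360, so extend:
-1488 − 360 = -1848;  -3960 − 1848 = -5808;  -8520 − 5808 = -14328;  -16093 − 14328 = -30421;  -27800 − 30421 = -58221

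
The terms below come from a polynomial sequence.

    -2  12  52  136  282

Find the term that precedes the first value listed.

-8

First differences: 14  40  84  146
Second differences: 26  44  62
Third differences: 18  18
The third differences are constant at 18.
Work back: 26 − 18 = 8;  14 − 8 = 6;  -2 − 6 = -8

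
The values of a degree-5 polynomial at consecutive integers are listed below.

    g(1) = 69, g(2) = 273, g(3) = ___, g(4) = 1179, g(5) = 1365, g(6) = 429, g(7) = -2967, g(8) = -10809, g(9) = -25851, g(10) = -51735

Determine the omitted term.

681

Using the last 7 terms:
D1: 186  -936  -3396  -7842  -15042  -25884
D2: -1122  -2460  -4446  -7200  -10842
D3: -1338  -1986  -2754  -3642
D4: -648  -768  -888
D5: -120  -120
Constant fifth difference = -120.
Extend backward: -648 + 120 = -528;  -1338 + 528 = -810;  -1122 + 810 = -312;  186 + 312 = 498;  1179 − 498 = 681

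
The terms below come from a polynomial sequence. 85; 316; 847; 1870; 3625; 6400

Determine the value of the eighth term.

Δ: 231  531  1023  1755  2775
Δ²: 300  492  732  1020
Δ³: 192  240  288
Δ⁴: 48  48
Constant fourth difference = 48, so extend:
288 + 48 = 336;  1020 + 336 = 1356;  2775 + 1356 = 4131;  6400 + 4131 = 10531
336 + 48 = 384;  1356 + 384 = 1740;  4131 + 1740 = 5871;  10531 + 5871 = 16402

16402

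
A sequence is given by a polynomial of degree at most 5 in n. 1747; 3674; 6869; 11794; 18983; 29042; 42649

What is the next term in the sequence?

60554

Δ: 1927, 3195, 4925, 7189, 10059, 13607
Δ²: 1268, 1730, 2264, 2870, 3548
Δ³: 462, 534, 606, 678
Δ⁴: 72, 72, 72
Constant fourth difference = 72, so extend:
678 + 72 = 750;  3548 + 750 = 4298;  13607 + 4298 = 17905;  42649 + 17905 = 60554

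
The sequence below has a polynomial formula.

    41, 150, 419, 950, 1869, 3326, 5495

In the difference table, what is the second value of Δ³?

D1: 109, 269, 531, 919, 1457, 2169
D2: 160, 262, 388, 538, 712
D3: 102, 126, 150, 174
D4: 24, 24, 24

126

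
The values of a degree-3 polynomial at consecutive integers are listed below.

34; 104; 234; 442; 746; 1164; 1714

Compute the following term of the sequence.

First differences: 70  130  208  304  418  550
Second differences: 60  78  96  114  132
Third differences: 18  18  18  18
The third differences are constant (18).
132 + 18 = 150;  550 + 150 = 700;  1714 + 700 = 2414

2414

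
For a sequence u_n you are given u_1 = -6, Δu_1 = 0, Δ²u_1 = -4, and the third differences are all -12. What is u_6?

-166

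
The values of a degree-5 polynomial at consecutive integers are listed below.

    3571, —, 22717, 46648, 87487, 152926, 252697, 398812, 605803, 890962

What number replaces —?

Using the last 8 terms:
Δ: 23931  40839  65439  99771  146115  206991  285159
Δ²: 16908  24600  34332  46344  60876  78168
Δ³: 7692  9732  12012  14532  17292
Δ⁴: 2040  2280  2520  2760
Δ⁵: 240  240  240
Constant fifth difference = 240.
Extend backward: 2040 − 240 = 1800;  7692 − 1800 = 5892;  16908 − 5892 = 11016;  23931 − 11016 = 12915;  22717 − 12915 = 9802

9802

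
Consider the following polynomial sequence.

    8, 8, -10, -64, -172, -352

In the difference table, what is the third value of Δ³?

Δ: 0, -18, -54, -108, -180
Δ²: -18, -36, -54, -72
Δ³: -18, -18, -18

-18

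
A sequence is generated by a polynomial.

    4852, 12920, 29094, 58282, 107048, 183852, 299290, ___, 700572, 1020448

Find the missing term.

466334

Using the first 7 terms:
8068  16174  29188  48766  76804  115438
8106  13014  19578  28038  38634
4908  6564  8460  10596
1656  1896  2136
240  240
Constant fifth difference = 240.
Extend forward: 2136 + 240 = 2376;  10596 + 2376 = 12972;  38634 + 12972 = 51606;  115438 + 51606 = 167044;  299290 + 167044 = 466334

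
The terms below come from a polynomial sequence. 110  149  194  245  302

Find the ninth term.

D1: 39, 45, 51, 57
D2: 6, 6, 6
The second differences are constant (6).
57 + 6 = 63;  302 + 63 = 365
63 + 6 = 69;  365 + 69 = 434
69 + 6 = 75;  434 + 75 = 509
75 + 6 = 81;  509 + 81 = 590

590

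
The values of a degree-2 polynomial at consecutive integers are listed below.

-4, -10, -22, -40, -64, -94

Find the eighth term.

-172

D1: -6, -12, -18, -24, -30
D2: -6, -6, -6, -6
Second differences constant at -6.
-30 − 6 = -36;  -94 − 36 = -130
-36 − 6 = -42;  -130 − 42 = -172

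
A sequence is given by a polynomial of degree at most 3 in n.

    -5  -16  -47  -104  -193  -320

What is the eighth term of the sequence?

First differences: -11 , -31 , -57 , -89 , -127
Second differences: -20 , -26 , -32 , -38
Third differences: -6 , -6 , -6
Constant third difference = -6, so extend:
-38 − 6 = -44;  -127 − 44 = -171;  -320 − 171 = -491
-44 − 6 = -50;  -171 − 50 = -221;  -491 − 221 = -712

-712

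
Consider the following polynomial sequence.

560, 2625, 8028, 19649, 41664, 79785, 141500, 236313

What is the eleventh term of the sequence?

849660

2065  5403  11621  22015  38121  61715  94813
3338  6218  10394  16106  23594  33098
2880  4176  5712  7488  9504
1296  1536  1776  2016
240  240  240
The fifth differences are constant (240).
2016 + 240 = 2256;  9504 + 2256 = 11760;  33098 + 11760 = 44858;  94813 + 44858 = 139671;  236313 + 139671 = 375984
2256 + 240 = 2496;  11760 + 2496 = 14256;  44858 + 14256 = 59114;  139671 + 59114 = 198785;  375984 + 198785 = 574769
2496 + 240 = 2736;  14256 + 2736 = 16992;  59114 + 16992 = 76106;  198785 + 76106 = 274891;  574769 + 274891 = 849660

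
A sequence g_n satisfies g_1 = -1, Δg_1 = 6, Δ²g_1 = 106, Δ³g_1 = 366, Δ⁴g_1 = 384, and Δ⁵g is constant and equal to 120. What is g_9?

57111

Build the table forward from the leading diagonal:
Δ⁵: 120  120  120  120  120  120  120  120  120
Δ⁴: 384  504  624  744  864  984  1104  1224  1344
Δ³: 366  750  1254  1878  2622  3486  4470  5574  6798
Δ²: 106  472  1222  2476  4354  6976  10462  14932  20506
Δ: 6  112  584  1806  4282  8636  15612  26074  41006
g: -1  5  117  701  2507  6789  15425  31037  57111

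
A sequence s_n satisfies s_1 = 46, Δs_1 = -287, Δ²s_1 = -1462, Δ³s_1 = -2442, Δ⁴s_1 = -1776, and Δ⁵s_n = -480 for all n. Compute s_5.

Build the table forward from the leading diagonal:
Fifth differences: -480, -480, -480, -480, -480
Fourth differences: -1776, -2256, -2736, -3216, -3696
Third differences: -2442, -4218, -6474, -9210, -12426
Second differences: -1462, -3904, -8122, -14596, -23806
First differences: -287, -1749, -5653, -13775, -28371
s: 46, -241, -1990, -7643, -21418

-21418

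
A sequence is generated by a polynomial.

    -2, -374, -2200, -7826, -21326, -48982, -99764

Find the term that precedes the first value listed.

First differences: -372, -1826, -5626, -13500, -27656, -50782
Second differences: -1454, -3800, -7874, -14156, -23126
Third differences: -2346, -4074, -6282, -8970
Fourth differences: -1728, -2208, -2688
Fifth differences: -480, -480
The fifth differences are constant at -480.
Work back: -1728 + 480 = -1248;  -2346 + 1248 = -1098;  -1454 + 1098 = -356;  -372 + 356 = -16;  -2 + 16 = 14

14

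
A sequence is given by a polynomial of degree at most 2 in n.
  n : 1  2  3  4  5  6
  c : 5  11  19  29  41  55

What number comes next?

71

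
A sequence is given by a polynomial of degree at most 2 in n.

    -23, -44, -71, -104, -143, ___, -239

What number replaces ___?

Using the first 5 terms:
-21, -27, -33, -39
-6, -6, -6
Constant second difference = -6.
Extend forward: -39 − 6 = -45;  -143 − 45 = -188

-188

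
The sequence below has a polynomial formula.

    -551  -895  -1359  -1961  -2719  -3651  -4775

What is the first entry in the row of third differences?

D1: -344, -464, -602, -758, -932, -1124
D2: -120, -138, -156, -174, -192
D3: -18, -18, -18, -18

-18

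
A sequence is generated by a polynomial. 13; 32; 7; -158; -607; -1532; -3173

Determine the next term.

-5818

D1: 19  -25  -165  -449  -925  -1641
D2: -44  -140  -284  -476  -716
D3: -96  -144  -192  -240
D4: -48  -48  -48
Fourth differences constant at -48.
-240 − 48 = -288;  -716 − 288 = -1004;  -1641 − 1004 = -2645;  -3173 − 2645 = -5818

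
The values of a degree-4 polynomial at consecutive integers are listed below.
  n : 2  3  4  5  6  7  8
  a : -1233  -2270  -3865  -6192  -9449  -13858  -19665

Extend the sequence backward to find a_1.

Δ: -1037, -1595, -2327, -3257, -4409, -5807
Δ²: -558, -732, -930, -1152, -1398
Δ³: -174, -198, -222, -246
Δ⁴: -24, -24, -24
The fourth differences are constant at -24.
Work back: -174 + 24 = -150;  -558 + 150 = -408;  -1037 + 408 = -629;  -1233 + 629 = -604

-604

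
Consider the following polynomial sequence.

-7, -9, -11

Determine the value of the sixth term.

-17

Δ: -2, -2
First differences constant at -2.
-11 − 2 = -13
-13 − 2 = -15
-15 − 2 = -17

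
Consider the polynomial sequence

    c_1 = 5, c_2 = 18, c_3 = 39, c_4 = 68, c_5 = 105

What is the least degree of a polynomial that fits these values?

2

13, 21, 29, 37
8, 8, 8
The second differences are constant, so the polynomial has degree 2.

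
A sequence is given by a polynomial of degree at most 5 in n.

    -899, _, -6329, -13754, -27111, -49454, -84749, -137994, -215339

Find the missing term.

-2574

Using the last 7 terms:
D1: -7425  -13357  -22343  -35295  -53245  -77345
D2: -5932  -8986  -12952  -17950  -24100
D3: -3054  -3966  -4998  -6150
D4: -912  -1032  -1152
D5: -120  -120
Constant fifth difference = -120.
Extend backward: -912 + 120 = -792;  -3054 + 792 = -2262;  -5932 + 2262 = -3670;  -7425 + 3670 = -3755;  -6329 + 3755 = -2574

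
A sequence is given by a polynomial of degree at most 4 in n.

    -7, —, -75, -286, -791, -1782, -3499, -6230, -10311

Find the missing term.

-14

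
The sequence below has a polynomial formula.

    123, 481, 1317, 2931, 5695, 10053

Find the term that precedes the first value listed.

First differences: 358, 836, 1614, 2764, 4358
Second differences: 478, 778, 1150, 1594
Third differences: 300, 372, 444
Fourth differences: 72, 72
The fourth differences are constant at 72.
Work back: 300 − 72 = 228;  478 − 228 = 250;  358 − 250 = 108;  123 − 108 = 15

15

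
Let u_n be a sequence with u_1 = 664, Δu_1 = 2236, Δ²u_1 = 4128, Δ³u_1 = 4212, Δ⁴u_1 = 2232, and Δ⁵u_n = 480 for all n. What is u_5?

53456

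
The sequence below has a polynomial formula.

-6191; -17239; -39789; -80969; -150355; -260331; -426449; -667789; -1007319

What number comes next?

-1472255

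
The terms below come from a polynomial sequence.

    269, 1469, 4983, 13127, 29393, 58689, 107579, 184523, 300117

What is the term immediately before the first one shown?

3

Δ: 1200, 3514, 8144, 16266, 29296, 48890, 76944, 115594
Δ²: 2314, 4630, 8122, 13030, 19594, 28054, 38650
Δ³: 2316, 3492, 4908, 6564, 8460, 10596
Δ⁴: 1176, 1416, 1656, 1896, 2136
Δ⁵: 240, 240, 240, 240
The fifth differences are constant at 240.
Work back: 1176 − 240 = 936;  2316 − 936 = 1380;  2314 − 1380 = 934;  1200 − 934 = 266;  269 − 266 = 3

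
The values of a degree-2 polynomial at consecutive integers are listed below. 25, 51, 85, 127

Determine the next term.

First differences: 26 , 34 , 42
Second differences: 8 , 8
Second differences constant at 8.
42 + 8 = 50;  127 + 50 = 177

177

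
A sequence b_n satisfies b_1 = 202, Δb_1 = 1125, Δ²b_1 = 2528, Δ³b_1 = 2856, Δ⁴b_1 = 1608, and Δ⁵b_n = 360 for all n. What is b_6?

Build the table forward from the leading diagonal:
D5: 360, 360, 360, 360, 360, 360
D4: 1608, 1968, 2328, 2688, 3048, 3408
D3: 2856, 4464, 6432, 8760, 11448, 14496
D2: 2528, 5384, 9848, 16280, 25040, 36488
D1: 1125, 3653, 9037, 18885, 35165, 60205
b: 202, 1327, 4980, 14017, 32902, 68067

68067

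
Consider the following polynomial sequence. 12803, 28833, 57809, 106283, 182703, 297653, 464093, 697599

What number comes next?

D1: 16030, 28976, 48474, 76420, 114950, 166440, 233506
D2: 12946, 19498, 27946, 38530, 51490, 67066
D3: 6552, 8448, 10584, 12960, 15576
D4: 1896, 2136, 2376, 2616
D5: 240, 240, 240
Fifth differences constant at 240.
2616 + 240 = 2856;  15576 + 2856 = 18432;  67066 + 18432 = 85498;  233506 + 85498 = 319004;  697599 + 319004 = 1016603

1016603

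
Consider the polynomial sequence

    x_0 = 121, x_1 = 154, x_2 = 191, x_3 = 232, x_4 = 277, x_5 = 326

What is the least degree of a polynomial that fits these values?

First differences: 33, 37, 41, 45, 49
Second differences: 4, 4, 4, 4
The second differences are constant, so the polynomial has degree 2.

2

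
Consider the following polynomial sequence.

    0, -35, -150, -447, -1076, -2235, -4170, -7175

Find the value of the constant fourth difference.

First differences: -35, -115, -297, -629, -1159, -1935, -3005
Second differences: -80, -182, -332, -530, -776, -1070
Third differences: -102, -150, -198, -246, -294
Fourth differences: -48, -48, -48, -48

-48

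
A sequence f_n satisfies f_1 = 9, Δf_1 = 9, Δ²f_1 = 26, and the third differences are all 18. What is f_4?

132

Build the table forward from the leading diagonal:
Δ³: 18  18  18  18
Δ²: 26  44  62  80
Δ: 9  35  79  141
f: 9  18  53  132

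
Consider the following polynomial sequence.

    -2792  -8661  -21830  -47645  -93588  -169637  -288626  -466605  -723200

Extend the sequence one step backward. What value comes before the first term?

-5869  -13169  -25815  -45943  -76049  -118989  -177979  -256595
-7300  -12646  -20128  -30106  -42940  -58990  -78616
-5346  -7482  -9978  -12834  -16050  -19626
-2136  -2496  -2856  -3216  -3576
-360  -360  -360  -360
The fifth differences are constant at -360.
Work back: -2136 + 360 = -1776;  -5346 + 1776 = -3570;  -7300 + 3570 = -3730;  -5869 + 3730 = -2139;  -2792 + 2139 = -653

-653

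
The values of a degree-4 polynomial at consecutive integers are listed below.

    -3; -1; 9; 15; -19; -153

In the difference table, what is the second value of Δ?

10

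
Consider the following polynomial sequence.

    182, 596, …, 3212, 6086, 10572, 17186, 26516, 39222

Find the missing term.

Using the last 6 terms:
Δ: 2874  4486  6614  9330  12706
Δ²: 1612  2128  2716  3376
Δ³: 516  588  660
Δ⁴: 72  72
Constant fourth difference = 72.
Extend backward: 516 − 72 = 444;  1612 − 444 = 1168;  2874 − 1168 = 1706;  3212 − 1706 = 1506

1506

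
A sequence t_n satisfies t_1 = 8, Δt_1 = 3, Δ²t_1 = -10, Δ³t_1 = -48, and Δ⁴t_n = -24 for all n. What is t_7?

-1444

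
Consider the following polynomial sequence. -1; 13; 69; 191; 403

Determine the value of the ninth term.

2631

First differences: 14, 56, 122, 212
Second differences: 42, 66, 90
Third differences: 24, 24
Third differences constant at 24.
90 + 24 = 114;  212 + 114 = 326;  403 + 326 = 729
114 + 24 = 138;  326 + 138 = 464;  729 + 464 = 1193
138 + 24 = 162;  464 + 162 = 626;  1193 + 626 = 1819
162 + 24 = 186;  626 + 186 = 812;  1819 + 812 = 2631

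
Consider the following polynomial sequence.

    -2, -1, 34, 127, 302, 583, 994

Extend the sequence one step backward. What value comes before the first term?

7

D1: 1, 35, 93, 175, 281, 411
D2: 34, 58, 82, 106, 130
D3: 24, 24, 24, 24
The third differences are constant at 24.
Work back: 34 − 24 = 10;  1 − 10 = -9;  -2 + 9 = 7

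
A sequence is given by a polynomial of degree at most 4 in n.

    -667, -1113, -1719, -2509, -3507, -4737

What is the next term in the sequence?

-446, -606, -790, -998, -1230
-160, -184, -208, -232
-24, -24, -24
The third differences are constant (-24).
-232 − 24 = -256;  -1230 − 256 = -1486;  -4737 − 1486 = -6223

-6223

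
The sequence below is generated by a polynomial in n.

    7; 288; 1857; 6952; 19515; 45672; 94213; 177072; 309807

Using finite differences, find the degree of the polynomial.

D1: 281, 1569, 5095, 12563, 26157, 48541, 82859, 132735
D2: 1288, 3526, 7468, 13594, 22384, 34318, 49876
D3: 2238, 3942, 6126, 8790, 11934, 15558
D4: 1704, 2184, 2664, 3144, 3624
D5: 480, 480, 480, 480
The fifth differences are constant, so the polynomial has degree 5.

5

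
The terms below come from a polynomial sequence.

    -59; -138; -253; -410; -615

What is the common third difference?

-6

First differences: -79, -115, -157, -205
Second differences: -36, -42, -48
Third differences: -6, -6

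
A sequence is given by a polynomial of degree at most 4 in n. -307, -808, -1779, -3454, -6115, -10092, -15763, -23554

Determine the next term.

-33939

First differences: -501  -971  -1675  -2661  -3977  -5671  -7791
Second differences: -470  -704  -986  -1316  -1694  -2120
Third differences: -234  -282  -330  -378  -426
Fourth differences: -48  -48  -48  -48
The fourth differences are constant (-48).
-426 − 48 = -474;  -2120 − 474 = -2594;  -7791 − 2594 = -10385;  -23554 − 10385 = -33939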